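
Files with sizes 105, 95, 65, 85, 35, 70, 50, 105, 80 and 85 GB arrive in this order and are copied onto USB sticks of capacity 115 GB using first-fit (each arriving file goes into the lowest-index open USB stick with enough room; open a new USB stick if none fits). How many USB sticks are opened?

  105 → USB stick 1 (new)  [load 105/115]
  95 → USB stick 2 (new)  [load 95/115]
  65 → USB stick 3 (new)  [load 65/115]
  85 → USB stick 4 (new)  [load 85/115]
  35 → USB stick 3  [load 100/115]
  70 → USB stick 5 (new)  [load 70/115]
  50 → USB stick 6 (new)  [load 50/115]
  105 → USB stick 7 (new)  [load 105/115]
  80 → USB stick 8 (new)  [load 80/115]
  85 → USB stick 9 (new)  [load 85/115]
9 USB sticks opened.

9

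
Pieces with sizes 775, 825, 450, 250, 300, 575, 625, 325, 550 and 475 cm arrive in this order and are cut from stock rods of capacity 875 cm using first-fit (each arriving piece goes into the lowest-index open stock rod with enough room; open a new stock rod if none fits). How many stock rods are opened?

7

  775 → stock rod 1 (new)  [load 775/875]
  825 → stock rod 2 (new)  [load 825/875]
  450 → stock rod 3 (new)  [load 450/875]
  250 → stock rod 3  [load 700/875]
  300 → stock rod 4 (new)  [load 300/875]
  575 → stock rod 4  [load 875/875]
  625 → stock rod 5 (new)  [load 625/875]
  325 → stock rod 6 (new)  [load 325/875]
  550 → stock rod 6  [load 875/875]
  475 → stock rod 7 (new)  [load 475/875]
7 stock rods opened.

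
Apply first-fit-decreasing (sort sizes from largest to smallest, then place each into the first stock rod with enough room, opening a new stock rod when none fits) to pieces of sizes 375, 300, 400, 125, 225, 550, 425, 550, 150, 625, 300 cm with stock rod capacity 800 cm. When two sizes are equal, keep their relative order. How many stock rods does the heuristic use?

6

Sorted descending: 625, 550, 550, 425, 400, 375, 300, 300, 225, 150, 125.
  625 → stock rod 1 (new)  [load 625/800]
  550 → stock rod 2 (new)  [load 550/800]
  550 → stock rod 3 (new)  [load 550/800]
  425 → stock rod 4 (new)  [load 425/800]
  400 → stock rod 5 (new)  [load 400/800]
  375 → stock rod 4  [load 800/800]
  300 → stock rod 5  [load 700/800]
  300 → stock rod 6 (new)  [load 300/800]
  225 → stock rod 2  [load 775/800]
  150 → stock rod 1  [load 775/800]
  125 → stock rod 3  [load 675/800]
6 stock rods opened.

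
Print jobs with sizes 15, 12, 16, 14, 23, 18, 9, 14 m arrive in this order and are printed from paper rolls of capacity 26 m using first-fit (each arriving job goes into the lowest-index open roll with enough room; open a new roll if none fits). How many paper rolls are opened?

6

  15 → roll 1 (new)  [load 15/26]
  12 → roll 2 (new)  [load 12/26]
  16 → roll 3 (new)  [load 16/26]
  14 → roll 2  [load 26/26]
  23 → roll 4 (new)  [load 23/26]
  18 → roll 5 (new)  [load 18/26]
  9 → roll 1  [load 24/26]
  14 → roll 6 (new)  [load 14/26]
6 paper rolls opened.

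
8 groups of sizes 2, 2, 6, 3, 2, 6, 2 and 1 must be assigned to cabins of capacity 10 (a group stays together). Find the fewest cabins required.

3

Total = 6 + 6 + 3 + 2 + 2 + 2 + 2 + 1 = 24.
Lower bound: ⌈24/10⌉ = 3 cabins.
A packing using 3 cabins:
  cabin 1: 6 + 3 + 1 = 10
  cabin 2: 6 + 2 + 2 = 10
  cabin 3: 2 + 2 = 4
This matches the lower bound, so 3 is optimal.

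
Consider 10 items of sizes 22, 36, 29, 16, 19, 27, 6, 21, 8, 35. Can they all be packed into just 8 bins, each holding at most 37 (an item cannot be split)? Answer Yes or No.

A valid assignment using 7 bins:
  bin 1: 36 = 36
  bin 2: 35 = 35
  bin 3: 29 + 8 = 37
  bin 4: 27 + 6 = 33
  bin 5: 22 = 22
  bin 6: 21 + 16 = 37
  bin 7: 19 = 19
That uses only 7 ≤ 8, so 8 bins are enough.

Yes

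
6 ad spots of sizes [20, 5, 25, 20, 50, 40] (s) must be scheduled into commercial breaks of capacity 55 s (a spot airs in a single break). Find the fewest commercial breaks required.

Total = 50 + 40 + 25 + 20 + 20 + 5 = 160 s.
Lower bound: ⌈160/55⌉ = 3 commercial breaks.
A packing using 4 commercial breaks:
  break 1: 50 + 5 = 55
  break 2: 40 = 40
  break 3: 25 + 20 = 45
  break 4: 20 = 20
No arrangement into 3 commercial breaks stays within capacity, so 4 is optimal.

4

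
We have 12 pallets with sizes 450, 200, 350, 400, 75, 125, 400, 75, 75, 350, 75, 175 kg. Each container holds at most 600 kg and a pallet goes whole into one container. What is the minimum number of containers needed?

Total = 450 + 400 + 400 + 350 + 350 + 200 + 175 + 125 + 75 + 75 + 75 + 75 = 2750 kg.
Lower bound: ⌈2750/600⌉ = 5 containers.
A packing using 5 containers:
  container 1: 450 + 125 = 575
  container 2: 400 + 200 = 600
  container 3: 400 + 175 = 575
  container 4: 350 + 75 + 75 + 75 = 575
  container 5: 350 + 75 = 425
This matches the lower bound, so 5 is optimal.

5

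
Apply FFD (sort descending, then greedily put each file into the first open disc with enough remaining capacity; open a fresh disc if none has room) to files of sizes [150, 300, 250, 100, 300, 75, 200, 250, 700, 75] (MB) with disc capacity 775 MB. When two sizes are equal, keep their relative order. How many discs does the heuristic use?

4

Sorted descending: 700, 300, 300, 250, 250, 200, 150, 100, 75, 75.
  700 → disc 1 (new)  [load 700/775]
  300 → disc 2 (new)  [load 300/775]
  300 → disc 2  [load 600/775]
  250 → disc 3 (new)  [load 250/775]
  250 → disc 3  [load 500/775]
  200 → disc 3  [load 700/775]
  150 → disc 2  [load 750/775]
  100 → disc 4 (new)  [load 100/775]
  75 → disc 1  [load 775/775]
  75 → disc 3  [load 775/775]
4 discs opened.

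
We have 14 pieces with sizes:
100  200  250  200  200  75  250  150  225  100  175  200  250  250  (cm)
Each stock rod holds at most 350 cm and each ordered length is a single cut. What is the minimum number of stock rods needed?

Total = 250 + 250 + 250 + 250 + 225 + 200 + 200 + 200 + 200 + 175 + 150 + 100 + 100 + 75 = 2625 cm.
Lower bound: ⌈2625/350⌉ = 8 stock rods.
Also, 9 pieces each exceed 175 cm, and no two of those can share a stock rod, so at least 9 stock rods are needed.
A packing using 10 stock rods:
  stock rod 1: 250 + 100 = 350
  stock rod 2: 250 + 100 = 350
  stock rod 3: 250 + 75 = 325
  stock rod 4: 250 = 250
  stock rod 5: 225 = 225
  stock rod 6: 200 + 150 = 350
  stock rod 7: 200 = 200
  stock rod 8: 200 = 200
  stock rod 9: 200 = 200
  stock rod 10: 175 = 175
No arrangement into 9 stock rods stays within capacity, so 10 is optimal.

10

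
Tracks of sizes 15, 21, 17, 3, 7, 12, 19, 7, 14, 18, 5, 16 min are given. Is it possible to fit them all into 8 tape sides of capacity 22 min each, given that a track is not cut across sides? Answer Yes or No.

A valid assignment using 8 tape sides:
  side 1: 21 = 21
  side 2: 19 + 3 = 22
  side 3: 18 = 18
  side 4: 17 + 5 = 22
  side 5: 16 = 16
  side 6: 15 + 7 = 22
  side 7: 14 + 7 = 21
  side 8: 12 = 12
Every load is within 22 min, so 8 tape sides suffice.

Yes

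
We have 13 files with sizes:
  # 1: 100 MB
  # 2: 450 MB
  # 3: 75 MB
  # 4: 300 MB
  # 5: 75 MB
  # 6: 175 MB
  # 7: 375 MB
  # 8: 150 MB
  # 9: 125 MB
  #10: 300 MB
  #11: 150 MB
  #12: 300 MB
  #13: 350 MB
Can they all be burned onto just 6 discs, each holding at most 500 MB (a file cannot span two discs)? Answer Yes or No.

No

Total = 2925 MB; ⌈2925/500⌉ = 6.
The bound of 6 does not rule out 6, but exhaustive search shows no assignment into 6 discs of capacity 500 MB exists — the minimum is 7.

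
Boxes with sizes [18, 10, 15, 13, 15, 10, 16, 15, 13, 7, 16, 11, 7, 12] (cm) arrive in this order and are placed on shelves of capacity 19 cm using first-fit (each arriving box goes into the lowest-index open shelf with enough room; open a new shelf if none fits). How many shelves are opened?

  18 → shelf 1 (new)  [load 18/19]
  10 → shelf 2 (new)  [load 10/19]
  15 → shelf 3 (new)  [load 15/19]
  13 → shelf 4 (new)  [load 13/19]
  15 → shelf 5 (new)  [load 15/19]
  10 → shelf 6 (new)  [load 10/19]
  16 → shelf 7 (new)  [load 16/19]
  15 → shelf 8 (new)  [load 15/19]
  13 → shelf 9 (new)  [load 13/19]
  7 → shelf 2  [load 17/19]
  16 → shelf 10 (new)  [load 16/19]
  11 → shelf 11 (new)  [load 11/19]
  7 → shelf 6  [load 17/19]
  12 → shelf 12 (new)  [load 12/19]
12 shelves opened.

12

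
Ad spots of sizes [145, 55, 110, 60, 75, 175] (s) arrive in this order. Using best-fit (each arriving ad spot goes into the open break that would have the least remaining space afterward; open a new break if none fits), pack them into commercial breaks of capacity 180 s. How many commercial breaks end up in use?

  145 → break 1 (new)  [load 145/180]
  55 → break 2 (new)  [load 55/180]
  110 → break 2  [load 165/180]
  60 → break 3 (new)  [load 60/180]
  75 → break 3  [load 135/180]
  175 → break 4 (new)  [load 175/180]
4 commercial breaks opened.

4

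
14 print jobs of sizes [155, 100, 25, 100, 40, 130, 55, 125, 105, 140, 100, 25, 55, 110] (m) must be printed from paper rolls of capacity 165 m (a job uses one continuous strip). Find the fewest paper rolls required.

Total = 155 + 140 + 130 + 125 + 110 + 105 + 100 + 100 + 100 + 55 + 55 + 40 + 25 + 25 = 1265 m.
Lower bound: ⌈1265/165⌉ = 8 paper rolls.
Also, 9 print jobs each exceed 165/2 m, and no two of those can share a roll, so at least 9 paper rolls are needed.
A packing using 9 paper rolls:
  roll 1: 155 = 155
  roll 2: 140 + 25 = 165
  roll 3: 130 + 25 = 155
  roll 4: 125 + 40 = 165
  roll 5: 110 + 55 = 165
  roll 6: 105 + 55 = 160
  roll 7: 100 = 100
  roll 8: 100 = 100
  roll 9: 100 = 100
This matches the lower bound, so 9 is optimal.

9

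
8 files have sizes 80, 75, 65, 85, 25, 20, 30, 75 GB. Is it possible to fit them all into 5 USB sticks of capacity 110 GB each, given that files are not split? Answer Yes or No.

A valid assignment using 5 USB sticks:
  USB stick 1: 85 + 25 = 110
  USB stick 2: 80 + 30 = 110
  USB stick 3: 75 + 20 = 95
  USB stick 4: 75 = 75
  USB stick 5: 65 = 65
Every load is within 110 GB, so 5 USB sticks suffice.

Yes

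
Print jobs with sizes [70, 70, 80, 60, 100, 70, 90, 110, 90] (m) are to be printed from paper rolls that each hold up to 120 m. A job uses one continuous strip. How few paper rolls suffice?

9

Total = 110 + 100 + 90 + 90 + 80 + 70 + 70 + 70 + 60 = 740 m.
Lower bound: ⌈740/120⌉ = 7 paper rolls.
Also, 8 print jobs each exceed 60 m, and no two of those can share a roll, so at least 8 paper rolls are needed.
A packing using 9 paper rolls:
  roll 1: 110 = 110
  roll 2: 100 = 100
  roll 3: 90 = 90
  roll 4: 90 = 90
  roll 5: 80 = 80
  roll 6: 70 = 70
  roll 7: 70 = 70
  roll 8: 70 = 70
  roll 9: 60 = 60
No arrangement into 8 paper rolls stays within capacity, so 9 is optimal.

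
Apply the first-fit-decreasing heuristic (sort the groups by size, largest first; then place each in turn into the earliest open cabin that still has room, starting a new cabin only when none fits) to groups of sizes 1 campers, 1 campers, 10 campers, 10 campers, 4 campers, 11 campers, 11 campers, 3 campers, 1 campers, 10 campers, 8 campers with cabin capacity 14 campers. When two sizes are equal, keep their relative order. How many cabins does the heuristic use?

Sorted descending: 11, 11, 10, 10, 10, 8, 4, 3, 1, 1, 1.
  11 → cabin 1 (new)  [load 11/14]
  11 → cabin 2 (new)  [load 11/14]
  10 → cabin 3 (new)  [load 10/14]
  10 → cabin 4 (new)  [load 10/14]
  10 → cabin 5 (new)  [load 10/14]
  8 → cabin 6 (new)  [load 8/14]
  4 → cabin 3  [load 14/14]
  3 → cabin 1  [load 14/14]
  1 → cabin 2  [load 12/14]
  1 → cabin 2  [load 13/14]
  1 → cabin 2  [load 14/14]
6 cabins opened.

6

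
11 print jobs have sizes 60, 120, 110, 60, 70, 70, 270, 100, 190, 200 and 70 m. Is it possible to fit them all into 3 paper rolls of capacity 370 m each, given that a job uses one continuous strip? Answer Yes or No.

Total = 1320 m; ⌈1320/370⌉ = 4.
At least 4 paper rolls are required, but only 3 are allowed.

No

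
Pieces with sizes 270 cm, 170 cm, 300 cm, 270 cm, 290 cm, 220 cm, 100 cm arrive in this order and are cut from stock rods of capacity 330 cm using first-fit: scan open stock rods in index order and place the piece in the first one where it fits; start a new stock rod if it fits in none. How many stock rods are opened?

6

  270 → stock rod 1 (new)  [load 270/330]
  170 → stock rod 2 (new)  [load 170/330]
  300 → stock rod 3 (new)  [load 300/330]
  270 → stock rod 4 (new)  [load 270/330]
  290 → stock rod 5 (new)  [load 290/330]
  220 → stock rod 6 (new)  [load 220/330]
  100 → stock rod 2  [load 270/330]
6 stock rods opened.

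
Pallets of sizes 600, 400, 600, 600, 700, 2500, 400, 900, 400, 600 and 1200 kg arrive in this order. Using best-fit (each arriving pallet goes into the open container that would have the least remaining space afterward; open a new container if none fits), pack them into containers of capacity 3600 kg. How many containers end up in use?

3

  600 → container 1 (new)  [load 600/3600]
  400 → container 1  [load 1000/3600]
  600 → container 1  [load 1600/3600]
  600 → container 1  [load 2200/3600]
  700 → container 1  [load 2900/3600]
  2500 → container 2 (new)  [load 2500/3600]
  400 → container 1  [load 3300/3600]
  900 → container 2  [load 3400/3600]
  400 → container 3 (new)  [load 400/3600]
  600 → container 3  [load 1000/3600]
  1200 → container 3  [load 2200/3600]
3 containers opened.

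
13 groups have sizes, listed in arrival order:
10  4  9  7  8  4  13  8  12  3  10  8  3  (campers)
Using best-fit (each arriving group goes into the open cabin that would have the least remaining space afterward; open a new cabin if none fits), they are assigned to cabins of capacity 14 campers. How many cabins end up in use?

  10 → cabin 1 (new)  [load 10/14]
  4 → cabin 1  [load 14/14]
  9 → cabin 2 (new)  [load 9/14]
  7 → cabin 3 (new)  [load 7/14]
  8 → cabin 4 (new)  [load 8/14]
  4 → cabin 2  [load 13/14]
  13 → cabin 5 (new)  [load 13/14]
  8 → cabin 6 (new)  [load 8/14]
  12 → cabin 7 (new)  [load 12/14]
  3 → cabin 4  [load 11/14]
  10 → cabin 8 (new)  [load 10/14]
  8 → cabin 9 (new)  [load 8/14]
  3 → cabin 4  [load 14/14]
9 cabins opened.

9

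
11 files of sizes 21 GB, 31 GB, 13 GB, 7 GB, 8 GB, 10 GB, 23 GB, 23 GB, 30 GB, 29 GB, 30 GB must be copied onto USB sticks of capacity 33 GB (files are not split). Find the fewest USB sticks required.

Total = 31 + 30 + 30 + 29 + 23 + 23 + 21 + 13 + 10 + 8 + 7 = 225 GB.
Lower bound: ⌈225/33⌉ = 7 USB sticks.
A packing using 8 USB sticks:
  USB stick 1: 31 = 31
  USB stick 2: 30 = 30
  USB stick 3: 30 = 30
  USB stick 4: 29 = 29
  USB stick 5: 23 + 10 = 33
  USB stick 6: 23 + 8 = 31
  USB stick 7: 21 + 7 = 28
  USB stick 8: 13 = 13
No arrangement into 7 USB sticks stays within capacity, so 8 is optimal.

8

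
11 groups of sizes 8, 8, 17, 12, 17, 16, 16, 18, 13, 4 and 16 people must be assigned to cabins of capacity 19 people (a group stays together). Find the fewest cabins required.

Total = 18 + 17 + 17 + 16 + 16 + 16 + 13 + 12 + 8 + 8 + 4 = 145 people.
Lower bound: ⌈145/19⌉ = 8 cabins.
A packing using 9 cabins:
  cabin 1: 18 = 18
  cabin 2: 17 = 17
  cabin 3: 17 = 17
  cabin 4: 16 = 16
  cabin 5: 16 = 16
  cabin 6: 16 = 16
  cabin 7: 13 + 4 = 17
  cabin 8: 12 = 12
  cabin 9: 8 + 8 = 16
No arrangement into 8 cabins stays within capacity, so 9 is optimal.

9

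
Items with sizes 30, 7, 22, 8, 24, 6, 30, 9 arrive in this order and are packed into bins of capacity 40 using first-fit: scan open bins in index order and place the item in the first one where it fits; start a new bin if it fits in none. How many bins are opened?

  30 → bin 1 (new)  [load 30/40]
  7 → bin 1  [load 37/40]
  22 → bin 2 (new)  [load 22/40]
  8 → bin 2  [load 30/40]
  24 → bin 3 (new)  [load 24/40]
  6 → bin 2  [load 36/40]
  30 → bin 4 (new)  [load 30/40]
  9 → bin 3  [load 33/40]
4 bins opened.

4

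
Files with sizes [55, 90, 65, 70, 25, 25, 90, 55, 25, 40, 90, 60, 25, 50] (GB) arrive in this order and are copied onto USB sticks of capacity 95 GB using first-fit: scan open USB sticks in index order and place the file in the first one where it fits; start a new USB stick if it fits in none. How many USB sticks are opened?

9

  55 → USB stick 1 (new)  [load 55/95]
  90 → USB stick 2 (new)  [load 90/95]
  65 → USB stick 3 (new)  [load 65/95]
  70 → USB stick 4 (new)  [load 70/95]
  25 → USB stick 1  [load 80/95]
  25 → USB stick 3  [load 90/95]
  90 → USB stick 5 (new)  [load 90/95]
  55 → USB stick 6 (new)  [load 55/95]
  25 → USB stick 4  [load 95/95]
  40 → USB stick 6  [load 95/95]
  90 → USB stick 7 (new)  [load 90/95]
  60 → USB stick 8 (new)  [load 60/95]
  25 → USB stick 8  [load 85/95]
  50 → USB stick 9 (new)  [load 50/95]
9 USB sticks opened.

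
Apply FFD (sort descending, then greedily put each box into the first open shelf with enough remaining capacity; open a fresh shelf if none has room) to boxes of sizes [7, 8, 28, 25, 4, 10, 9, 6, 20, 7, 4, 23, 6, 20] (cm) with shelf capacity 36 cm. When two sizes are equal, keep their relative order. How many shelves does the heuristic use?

Sorted descending: 28, 25, 23, 20, 20, 10, 9, 8, 7, 7, 6, 6, 4, 4.
  28 → shelf 1 (new)  [load 28/36]
  25 → shelf 2 (new)  [load 25/36]
  23 → shelf 3 (new)  [load 23/36]
  20 → shelf 4 (new)  [load 20/36]
  20 → shelf 5 (new)  [load 20/36]
  10 → shelf 2  [load 35/36]
  9 → shelf 3  [load 32/36]
  8 → shelf 1  [load 36/36]
  7 → shelf 4  [load 27/36]
  7 → shelf 4  [load 34/36]
  6 → shelf 5  [load 26/36]
  6 → shelf 5  [load 32/36]
  4 → shelf 3  [load 36/36]
  4 → shelf 5  [load 36/36]
5 shelves opened.

5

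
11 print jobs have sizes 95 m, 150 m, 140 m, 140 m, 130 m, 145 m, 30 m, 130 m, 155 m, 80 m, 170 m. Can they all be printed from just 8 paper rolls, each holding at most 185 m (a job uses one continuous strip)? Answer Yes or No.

No

Total = 1365 m; ⌈1365/185⌉ = 8.
9 print jobs each exceed half the capacity and cannot share a roll, forcing at least 9 paper rolls.
At least 9 paper rolls are required, but only 8 are allowed.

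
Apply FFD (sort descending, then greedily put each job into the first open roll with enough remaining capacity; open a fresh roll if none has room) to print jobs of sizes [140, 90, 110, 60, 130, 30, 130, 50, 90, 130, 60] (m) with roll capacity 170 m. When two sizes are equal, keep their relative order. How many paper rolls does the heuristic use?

7

Sorted descending: 140, 130, 130, 130, 110, 90, 90, 60, 60, 50, 30.
  140 → roll 1 (new)  [load 140/170]
  130 → roll 2 (new)  [load 130/170]
  130 → roll 3 (new)  [load 130/170]
  130 → roll 4 (new)  [load 130/170]
  110 → roll 5 (new)  [load 110/170]
  90 → roll 6 (new)  [load 90/170]
  90 → roll 7 (new)  [load 90/170]
  60 → roll 5  [load 170/170]
  60 → roll 6  [load 150/170]
  50 → roll 7  [load 140/170]
  30 → roll 1  [load 170/170]
7 paper rolls opened.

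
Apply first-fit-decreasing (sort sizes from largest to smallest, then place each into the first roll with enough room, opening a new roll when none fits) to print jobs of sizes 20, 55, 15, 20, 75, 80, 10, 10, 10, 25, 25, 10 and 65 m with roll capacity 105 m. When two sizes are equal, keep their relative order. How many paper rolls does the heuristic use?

5

Sorted descending: 80, 75, 65, 55, 25, 25, 20, 20, 15, 10, 10, 10, 10.
  80 → roll 1 (new)  [load 80/105]
  75 → roll 2 (new)  [load 75/105]
  65 → roll 3 (new)  [load 65/105]
  55 → roll 4 (new)  [load 55/105]
  25 → roll 1  [load 105/105]
  25 → roll 2  [load 100/105]
  20 → roll 3  [load 85/105]
  20 → roll 3  [load 105/105]
  15 → roll 4  [load 70/105]
  10 → roll 4  [load 80/105]
  10 → roll 4  [load 90/105]
  10 → roll 4  [load 100/105]
  10 → roll 5 (new)  [load 10/105]
5 paper rolls opened.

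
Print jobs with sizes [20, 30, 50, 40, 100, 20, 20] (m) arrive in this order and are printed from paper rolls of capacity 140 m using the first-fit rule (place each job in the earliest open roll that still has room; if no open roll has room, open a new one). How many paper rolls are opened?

2

  20 → roll 1 (new)  [load 20/140]
  30 → roll 1  [load 50/140]
  50 → roll 1  [load 100/140]
  40 → roll 1  [load 140/140]
  100 → roll 2 (new)  [load 100/140]
  20 → roll 2  [load 120/140]
  20 → roll 2  [load 140/140]
2 paper rolls opened.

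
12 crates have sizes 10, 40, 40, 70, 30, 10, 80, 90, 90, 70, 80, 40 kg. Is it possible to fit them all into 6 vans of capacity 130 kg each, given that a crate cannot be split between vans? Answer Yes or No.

A valid assignment using 6 vans:
  van 1: 90 + 40 = 130
  van 2: 90 + 40 = 130
  van 3: 80 + 40 + 10 = 130
  van 4: 80 + 30 + 10 = 120
  van 5: 70 = 70
  van 6: 70 = 70
Every load is within 130 kg, so 6 vans suffice.

Yes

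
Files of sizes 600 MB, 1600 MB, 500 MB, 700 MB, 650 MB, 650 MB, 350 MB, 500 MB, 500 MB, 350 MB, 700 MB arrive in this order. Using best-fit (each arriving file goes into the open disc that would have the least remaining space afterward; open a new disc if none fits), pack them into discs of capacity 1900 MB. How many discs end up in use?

  600 → disc 1 (new)  [load 600/1900]
  1600 → disc 2 (new)  [load 1600/1900]
  500 → disc 1  [load 1100/1900]
  700 → disc 1  [load 1800/1900]
  650 → disc 3 (new)  [load 650/1900]
  650 → disc 3  [load 1300/1900]
  350 → disc 3  [load 1650/1900]
  500 → disc 4 (new)  [load 500/1900]
  500 → disc 4  [load 1000/1900]
  350 → disc 4  [load 1350/1900]
  700 → disc 5 (new)  [load 700/1900]
5 discs opened.

5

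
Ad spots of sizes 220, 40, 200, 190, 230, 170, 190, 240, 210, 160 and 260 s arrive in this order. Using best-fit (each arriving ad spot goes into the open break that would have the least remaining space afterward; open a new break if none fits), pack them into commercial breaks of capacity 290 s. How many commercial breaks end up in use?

10

  220 → break 1 (new)  [load 220/290]
  40 → break 1  [load 260/290]
  200 → break 2 (new)  [load 200/290]
  190 → break 3 (new)  [load 190/290]
  230 → break 4 (new)  [load 230/290]
  170 → break 5 (new)  [load 170/290]
  190 → break 6 (new)  [load 190/290]
  240 → break 7 (new)  [load 240/290]
  210 → break 8 (new)  [load 210/290]
  160 → break 9 (new)  [load 160/290]
  260 → break 10 (new)  [load 260/290]
10 commercial breaks opened.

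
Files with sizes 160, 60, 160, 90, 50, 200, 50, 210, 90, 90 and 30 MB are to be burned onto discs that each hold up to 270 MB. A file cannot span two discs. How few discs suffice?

Total = 210 + 200 + 160 + 160 + 90 + 90 + 90 + 60 + 50 + 50 + 30 = 1190 MB.
Lower bound: ⌈1190/270⌉ = 5 discs.
A packing using 5 discs:
  disc 1: 210 + 60 = 270
  disc 2: 200 + 50 = 250
  disc 3: 160 + 90 = 250
  disc 4: 160 + 90 = 250
  disc 5: 90 + 50 + 30 = 170
This matches the lower bound, so 5 is optimal.

5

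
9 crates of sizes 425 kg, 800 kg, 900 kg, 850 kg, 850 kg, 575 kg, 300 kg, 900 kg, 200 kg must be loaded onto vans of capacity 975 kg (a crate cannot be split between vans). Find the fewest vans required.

Total = 900 + 900 + 850 + 850 + 800 + 575 + 425 + 300 + 200 = 5800 kg.
Lower bound: ⌈5800/975⌉ = 6 vans.
A packing using 7 vans:
  van 1: 900 = 900
  van 2: 900 = 900
  van 3: 850 = 850
  van 4: 850 = 850
  van 5: 800 = 800
  van 6: 575 + 300 = 875
  van 7: 425 + 200 = 625
No arrangement into 6 vans stays within capacity, so 7 is optimal.

7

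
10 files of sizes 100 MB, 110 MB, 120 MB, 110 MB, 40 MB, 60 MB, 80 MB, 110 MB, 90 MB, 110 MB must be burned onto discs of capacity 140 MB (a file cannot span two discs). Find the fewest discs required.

Total = 120 + 110 + 110 + 110 + 110 + 100 + 90 + 80 + 60 + 40 = 930 MB.
Lower bound: ⌈930/140⌉ = 7 discs.
Also, 8 files each exceed 70 MB, and no two of those can share a disc, so at least 8 discs are needed.
A packing using 8 discs:
  disc 1: 120 = 120
  disc 2: 110 = 110
  disc 3: 110 = 110
  disc 4: 110 = 110
  disc 5: 110 = 110
  disc 6: 100 + 40 = 140
  disc 7: 90 = 90
  disc 8: 80 + 60 = 140
This matches the lower bound, so 8 is optimal.

8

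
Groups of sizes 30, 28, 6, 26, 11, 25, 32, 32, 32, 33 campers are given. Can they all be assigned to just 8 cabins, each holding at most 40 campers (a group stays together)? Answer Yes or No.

A valid assignment using 8 cabins:
  cabin 1: 33 + 6 = 39
  cabin 2: 32 = 32
  cabin 3: 32 = 32
  cabin 4: 32 = 32
  cabin 5: 30 = 30
  cabin 6: 28 + 11 = 39
  cabin 7: 26 = 26
  cabin 8: 25 = 25
Every load is within 40 campers, so 8 cabins suffice.

Yes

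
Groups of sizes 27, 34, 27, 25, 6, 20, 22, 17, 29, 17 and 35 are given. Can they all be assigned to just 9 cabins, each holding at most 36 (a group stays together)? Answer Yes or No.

A valid assignment using 9 cabins:
  cabin 1: 35 = 35
  cabin 2: 34 = 34
  cabin 3: 29 + 6 = 35
  cabin 4: 27 = 27
  cabin 5: 27 = 27
  cabin 6: 25 = 25
  cabin 7: 22 = 22
  cabin 8: 20 = 20
  cabin 9: 17 + 17 = 34
Every load is within 36, so 9 cabins suffice.

Yes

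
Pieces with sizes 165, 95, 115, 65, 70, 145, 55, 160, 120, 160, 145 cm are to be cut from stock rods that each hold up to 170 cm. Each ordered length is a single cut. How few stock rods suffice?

Total = 165 + 160 + 160 + 145 + 145 + 120 + 115 + 95 + 70 + 65 + 55 = 1295 cm.
Lower bound: ⌈1295/170⌉ = 8 stock rods.
A packing using 9 stock rods:
  stock rod 1: 165 = 165
  stock rod 2: 160 = 160
  stock rod 3: 160 = 160
  stock rod 4: 145 = 145
  stock rod 5: 145 = 145
  stock rod 6: 120 = 120
  stock rod 7: 115 + 55 = 170
  stock rod 8: 95 + 70 = 165
  stock rod 9: 65 = 65
No arrangement into 8 stock rods stays within capacity, so 9 is optimal.

9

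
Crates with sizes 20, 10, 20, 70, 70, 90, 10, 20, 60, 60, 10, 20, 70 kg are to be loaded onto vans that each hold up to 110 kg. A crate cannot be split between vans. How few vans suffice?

Total = 90 + 70 + 70 + 70 + 60 + 60 + 20 + 20 + 20 + 20 + 10 + 10 + 10 = 530 kg.
Lower bound: ⌈530/110⌉ = 5 vans.
Also, 6 crates each exceed 55 kg, and no two of those can share a van, so at least 6 vans are needed.
A packing using 6 vans:
  van 1: 90 + 20 = 110
  van 2: 70 + 20 + 20 = 110
  van 3: 70 + 20 + 10 + 10 = 110
  van 4: 70 + 10 = 80
  van 5: 60 = 60
  van 6: 60 = 60
This matches the lower bound, so 6 is optimal.

6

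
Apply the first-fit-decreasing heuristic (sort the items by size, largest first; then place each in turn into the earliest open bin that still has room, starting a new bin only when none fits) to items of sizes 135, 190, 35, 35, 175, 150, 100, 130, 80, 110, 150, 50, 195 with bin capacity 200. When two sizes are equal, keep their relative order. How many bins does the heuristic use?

Sorted descending: 195, 190, 175, 150, 150, 135, 130, 110, 100, 80, 50, 35, 35.
  195 → bin 1 (new)  [load 195/200]
  190 → bin 2 (new)  [load 190/200]
  175 → bin 3 (new)  [load 175/200]
  150 → bin 4 (new)  [load 150/200]
  150 → bin 5 (new)  [load 150/200]
  135 → bin 6 (new)  [load 135/200]
  130 → bin 7 (new)  [load 130/200]
  110 → bin 8 (new)  [load 110/200]
  100 → bin 9 (new)  [load 100/200]
  80 → bin 8  [load 190/200]
  50 → bin 4  [load 200/200]
  35 → bin 5  [load 185/200]
  35 → bin 6  [load 170/200]
9 bins opened.

9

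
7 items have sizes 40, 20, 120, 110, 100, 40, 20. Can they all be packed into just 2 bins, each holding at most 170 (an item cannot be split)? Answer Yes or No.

No

Total = 450; ⌈450/170⌉ = 3.
At least 3 bins are required, but only 2 are allowed.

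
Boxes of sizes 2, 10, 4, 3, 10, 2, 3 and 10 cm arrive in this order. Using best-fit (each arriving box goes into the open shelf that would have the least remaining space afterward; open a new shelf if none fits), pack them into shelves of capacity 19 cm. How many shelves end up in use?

  2 → shelf 1 (new)  [load 2/19]
  10 → shelf 1  [load 12/19]
  4 → shelf 1  [load 16/19]
  3 → shelf 1  [load 19/19]
  10 → shelf 2 (new)  [load 10/19]
  2 → shelf 2  [load 12/19]
  3 → shelf 2  [load 15/19]
  10 → shelf 3 (new)  [load 10/19]
3 shelves opened.

3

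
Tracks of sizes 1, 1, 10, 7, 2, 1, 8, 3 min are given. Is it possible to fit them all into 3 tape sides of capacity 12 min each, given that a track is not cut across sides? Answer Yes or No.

Yes

A valid assignment using 3 tape sides:
  side 1: 10 + 2 = 12
  side 2: 8 + 3 + 1 = 12
  side 3: 7 + 1 + 1 = 9
Every load is within 12 min, so 3 tape sides suffice.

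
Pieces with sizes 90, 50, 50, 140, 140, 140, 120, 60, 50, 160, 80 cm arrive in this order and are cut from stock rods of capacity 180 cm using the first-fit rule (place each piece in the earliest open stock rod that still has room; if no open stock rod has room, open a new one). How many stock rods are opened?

  90 → stock rod 1 (new)  [load 90/180]
  50 → stock rod 1  [load 140/180]
  50 → stock rod 2 (new)  [load 50/180]
  140 → stock rod 3 (new)  [load 140/180]
  140 → stock rod 4 (new)  [load 140/180]
  140 → stock rod 5 (new)  [load 140/180]
  120 → stock rod 2  [load 170/180]
  60 → stock rod 6 (new)  [load 60/180]
  50 → stock rod 6  [load 110/180]
  160 → stock rod 7 (new)  [load 160/180]
  80 → stock rod 8 (new)  [load 80/180]
8 stock rods opened.

8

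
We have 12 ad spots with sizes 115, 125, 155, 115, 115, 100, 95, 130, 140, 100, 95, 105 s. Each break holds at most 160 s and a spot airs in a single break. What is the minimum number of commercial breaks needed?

Total = 155 + 140 + 130 + 125 + 115 + 115 + 115 + 105 + 100 + 100 + 95 + 95 = 1390 s.
Lower bound: ⌈1390/160⌉ = 9 commercial breaks.
Also, 12 ad spots each exceed 80 s, and no two of those can share a break, so at least 12 commercial breaks are needed.
A packing using 12 commercial breaks:
  break 1: 155 = 155
  break 2: 140 = 140
  break 3: 130 = 130
  break 4: 125 = 125
  break 5: 115 = 115
  break 6: 115 = 115
  break 7: 115 = 115
  break 8: 105 = 105
  break 9: 100 = 100
  break 10: 100 = 100
  break 11: 95 = 95
  break 12: 95 = 95
This matches the lower bound, so 12 is optimal.

12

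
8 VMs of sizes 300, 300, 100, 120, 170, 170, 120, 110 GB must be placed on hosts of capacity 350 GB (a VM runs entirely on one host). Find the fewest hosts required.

5

Total = 300 + 300 + 170 + 170 + 120 + 120 + 110 + 100 = 1390 GB.
Lower bound: ⌈1390/350⌉ = 4 hosts.
A packing using 5 hosts:
  host 1: 300 = 300
  host 2: 300 = 300
  host 3: 170 + 170 = 340
  host 4: 120 + 120 + 110 = 350
  host 5: 100 = 100
No arrangement into 4 hosts stays within capacity, so 5 is optimal.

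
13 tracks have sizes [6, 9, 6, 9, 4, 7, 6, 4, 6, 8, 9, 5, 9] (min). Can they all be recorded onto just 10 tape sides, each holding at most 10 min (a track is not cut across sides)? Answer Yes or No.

No

Total = 88 min; ⌈88/10⌉ = 9.
10 tracks each exceed half the capacity and cannot share a side, forcing at least 10 tape sides.
The bound of 10 does not rule out 10, but exhaustive search shows no assignment into 10 tape sides of capacity 10 min exists — the minimum is 11.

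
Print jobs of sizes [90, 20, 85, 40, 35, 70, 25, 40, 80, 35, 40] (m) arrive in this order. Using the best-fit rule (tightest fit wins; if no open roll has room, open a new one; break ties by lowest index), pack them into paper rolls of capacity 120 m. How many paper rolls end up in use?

5

  90 → roll 1 (new)  [load 90/120]
  20 → roll 1  [load 110/120]
  85 → roll 2 (new)  [load 85/120]
  40 → roll 3 (new)  [load 40/120]
  35 → roll 2  [load 120/120]
  70 → roll 3  [load 110/120]
  25 → roll 4 (new)  [load 25/120]
  40 → roll 4  [load 65/120]
  80 → roll 5 (new)  [load 80/120]
  35 → roll 5  [load 115/120]
  40 → roll 4  [load 105/120]
5 paper rolls opened.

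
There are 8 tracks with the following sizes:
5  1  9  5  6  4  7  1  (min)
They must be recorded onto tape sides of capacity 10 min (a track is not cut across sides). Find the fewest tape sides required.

4

Total = 9 + 7 + 6 + 5 + 5 + 4 + 1 + 1 = 38 min.
Lower bound: ⌈38/10⌉ = 4 tape sides.
A packing using 4 tape sides:
  side 1: 9 + 1 = 10
  side 2: 7 + 1 = 8
  side 3: 6 + 4 = 10
  side 4: 5 + 5 = 10
This matches the lower bound, so 4 is optimal.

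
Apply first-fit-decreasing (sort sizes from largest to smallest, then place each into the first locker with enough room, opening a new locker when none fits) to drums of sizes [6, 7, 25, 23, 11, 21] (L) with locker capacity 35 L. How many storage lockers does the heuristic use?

Sorted descending: 25, 23, 21, 11, 7, 6.
  25 → locker 1 (new)  [load 25/35]
  23 → locker 2 (new)  [load 23/35]
  21 → locker 3 (new)  [load 21/35]
  11 → locker 2  [load 34/35]
  7 → locker 1  [load 32/35]
  6 → locker 3  [load 27/35]
3 storage lockers opened.

3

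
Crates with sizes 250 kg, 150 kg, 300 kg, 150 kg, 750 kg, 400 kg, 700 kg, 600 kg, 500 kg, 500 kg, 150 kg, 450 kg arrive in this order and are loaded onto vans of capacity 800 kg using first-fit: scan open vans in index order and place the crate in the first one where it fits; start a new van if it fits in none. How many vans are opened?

  250 → van 1 (new)  [load 250/800]
  150 → van 1  [load 400/800]
  300 → van 1  [load 700/800]
  150 → van 2 (new)  [load 150/800]
  750 → van 3 (new)  [load 750/800]
  400 → van 2  [load 550/800]
  700 → van 4 (new)  [load 700/800]
  600 → van 5 (new)  [load 600/800]
  500 → van 6 (new)  [load 500/800]
  500 → van 7 (new)  [load 500/800]
  150 → van 2  [load 700/800]
  450 → van 8 (new)  [load 450/800]
8 vans opened.

8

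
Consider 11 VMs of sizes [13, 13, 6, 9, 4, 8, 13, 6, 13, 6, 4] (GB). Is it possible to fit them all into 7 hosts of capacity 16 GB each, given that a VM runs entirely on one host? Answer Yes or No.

Yes

A valid assignment using 7 hosts:
  host 1: 13 = 13
  host 2: 13 = 13
  host 3: 13 = 13
  host 4: 13 = 13
  host 5: 9 + 6 = 15
  host 6: 8 + 6 = 14
  host 7: 6 + 4 + 4 = 14
Every load is within 16 GB, so 7 hosts suffice.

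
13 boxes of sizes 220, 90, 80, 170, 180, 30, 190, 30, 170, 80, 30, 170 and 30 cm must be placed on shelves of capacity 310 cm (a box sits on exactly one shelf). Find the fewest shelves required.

6

Total = 220 + 190 + 180 + 170 + 170 + 170 + 90 + 80 + 80 + 30 + 30 + 30 + 30 = 1470 cm.
Lower bound: ⌈1470/310⌉ = 5 shelves.
Also, 6 boxes each exceed 155 cm, and no two of those can share a shelf, so at least 6 shelves are needed.
A packing using 6 shelves:
  shelf 1: 220 + 90 = 310
  shelf 2: 190 + 80 + 30 = 300
  shelf 3: 180 + 80 + 30 = 290
  shelf 4: 170 + 30 + 30 = 230
  shelf 5: 170 = 170
  shelf 6: 170 = 170
This matches the lower bound, so 6 is optimal.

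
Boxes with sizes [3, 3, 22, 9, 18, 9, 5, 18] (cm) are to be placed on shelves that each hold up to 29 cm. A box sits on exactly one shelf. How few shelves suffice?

4

Total = 22 + 18 + 18 + 9 + 9 + 5 + 3 + 3 = 87 cm.
Lower bound: ⌈87/29⌉ = 3 shelves.
A packing using 4 shelves:
  shelf 1: 22 + 5 = 27
  shelf 2: 18 + 9 = 27
  shelf 3: 18 + 9 = 27
  shelf 4: 3 + 3 = 6
No arrangement into 3 shelves stays within capacity, so 4 is optimal.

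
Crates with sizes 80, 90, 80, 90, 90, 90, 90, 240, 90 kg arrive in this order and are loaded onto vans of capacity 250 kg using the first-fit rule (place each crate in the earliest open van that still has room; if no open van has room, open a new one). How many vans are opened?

5

  80 → van 1 (new)  [load 80/250]
  90 → van 1  [load 170/250]
  80 → van 1  [load 250/250]
  90 → van 2 (new)  [load 90/250]
  90 → van 2  [load 180/250]
  90 → van 3 (new)  [load 90/250]
  90 → van 3  [load 180/250]
  240 → van 4 (new)  [load 240/250]
  90 → van 5 (new)  [load 90/250]
5 vans opened.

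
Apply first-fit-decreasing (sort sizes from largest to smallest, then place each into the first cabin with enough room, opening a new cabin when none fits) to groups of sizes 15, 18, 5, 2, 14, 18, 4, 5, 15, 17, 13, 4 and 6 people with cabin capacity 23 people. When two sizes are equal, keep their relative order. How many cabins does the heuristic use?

7

Sorted descending: 18, 18, 17, 15, 15, 14, 13, 6, 5, 5, 4, 4, 2.
  18 → cabin 1 (new)  [load 18/23]
  18 → cabin 2 (new)  [load 18/23]
  17 → cabin 3 (new)  [load 17/23]
  15 → cabin 4 (new)  [load 15/23]
  15 → cabin 5 (new)  [load 15/23]
  14 → cabin 6 (new)  [load 14/23]
  13 → cabin 7 (new)  [load 13/23]
  6 → cabin 3  [load 23/23]
  5 → cabin 1  [load 23/23]
  5 → cabin 2  [load 23/23]
  4 → cabin 4  [load 19/23]
  4 → cabin 4  [load 23/23]
  2 → cabin 5  [load 17/23]
7 cabins opened.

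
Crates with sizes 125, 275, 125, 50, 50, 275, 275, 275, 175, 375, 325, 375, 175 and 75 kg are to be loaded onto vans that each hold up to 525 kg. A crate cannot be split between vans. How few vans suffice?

Total = 375 + 375 + 325 + 275 + 275 + 275 + 275 + 175 + 175 + 125 + 125 + 75 + 50 + 50 = 2950 kg.
Lower bound: ⌈2950/525⌉ = 6 vans.
Also, 7 crates each exceed 525/2 kg, and no two of those can share a van, so at least 7 vans are needed.
A packing using 7 vans:
  van 1: 375 + 125 = 500
  van 2: 375 + 125 = 500
  van 3: 325 + 175 = 500
  van 4: 275 + 175 + 75 = 525
  van 5: 275 + 50 + 50 = 375
  van 6: 275 = 275
  van 7: 275 = 275
This matches the lower bound, so 7 is optimal.

7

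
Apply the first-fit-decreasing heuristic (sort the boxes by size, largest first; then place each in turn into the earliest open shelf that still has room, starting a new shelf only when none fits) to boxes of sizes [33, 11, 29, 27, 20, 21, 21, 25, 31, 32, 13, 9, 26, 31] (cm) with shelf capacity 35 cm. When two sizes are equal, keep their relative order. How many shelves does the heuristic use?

11

Sorted descending: 33, 32, 31, 31, 29, 27, 26, 25, 21, 21, 20, 13, 11, 9.
  33 → shelf 1 (new)  [load 33/35]
  32 → shelf 2 (new)  [load 32/35]
  31 → shelf 3 (new)  [load 31/35]
  31 → shelf 4 (new)  [load 31/35]
  29 → shelf 5 (new)  [load 29/35]
  27 → shelf 6 (new)  [load 27/35]
  26 → shelf 7 (new)  [load 26/35]
  25 → shelf 8 (new)  [load 25/35]
  21 → shelf 9 (new)  [load 21/35]
  21 → shelf 10 (new)  [load 21/35]
  20 → shelf 11 (new)  [load 20/35]
  13 → shelf 9  [load 34/35]
  11 → shelf 10  [load 32/35]
  9 → shelf 7  [load 35/35]
11 shelves opened.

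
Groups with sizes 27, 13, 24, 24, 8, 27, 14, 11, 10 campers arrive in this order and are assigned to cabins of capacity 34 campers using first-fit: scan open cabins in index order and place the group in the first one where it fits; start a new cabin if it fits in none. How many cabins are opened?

  27 → cabin 1 (new)  [load 27/34]
  13 → cabin 2 (new)  [load 13/34]
  24 → cabin 3 (new)  [load 24/34]
  24 → cabin 4 (new)  [load 24/34]
  8 → cabin 2  [load 21/34]
  27 → cabin 5 (new)  [load 27/34]
  14 → cabin 6 (new)  [load 14/34]
  11 → cabin 2  [load 32/34]
  10 → cabin 3  [load 34/34]
6 cabins opened.

6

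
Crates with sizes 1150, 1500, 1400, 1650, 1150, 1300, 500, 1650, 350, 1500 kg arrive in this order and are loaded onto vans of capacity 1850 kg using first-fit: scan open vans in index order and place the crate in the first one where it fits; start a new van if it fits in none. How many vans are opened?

  1150 → van 1 (new)  [load 1150/1850]
  1500 → van 2 (new)  [load 1500/1850]
  1400 → van 3 (new)  [load 1400/1850]
  1650 → van 4 (new)  [load 1650/1850]
  1150 → van 5 (new)  [load 1150/1850]
  1300 → van 6 (new)  [load 1300/1850]
  500 → van 1  [load 1650/1850]
  1650 → van 7 (new)  [load 1650/1850]
  350 → van 2  [load 1850/1850]
  1500 → van 8 (new)  [load 1500/1850]
8 vans opened.

8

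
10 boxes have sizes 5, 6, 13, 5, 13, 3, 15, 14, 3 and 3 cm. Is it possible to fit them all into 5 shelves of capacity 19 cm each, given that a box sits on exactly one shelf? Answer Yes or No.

A valid assignment using 5 shelves:
  shelf 1: 15 + 3 = 18
  shelf 2: 14 + 5 = 19
  shelf 3: 13 + 6 = 19
  shelf 4: 13 + 5 = 18
  shelf 5: 3 + 3 = 6
Every load is within 19 cm, so 5 shelves suffice.

Yes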